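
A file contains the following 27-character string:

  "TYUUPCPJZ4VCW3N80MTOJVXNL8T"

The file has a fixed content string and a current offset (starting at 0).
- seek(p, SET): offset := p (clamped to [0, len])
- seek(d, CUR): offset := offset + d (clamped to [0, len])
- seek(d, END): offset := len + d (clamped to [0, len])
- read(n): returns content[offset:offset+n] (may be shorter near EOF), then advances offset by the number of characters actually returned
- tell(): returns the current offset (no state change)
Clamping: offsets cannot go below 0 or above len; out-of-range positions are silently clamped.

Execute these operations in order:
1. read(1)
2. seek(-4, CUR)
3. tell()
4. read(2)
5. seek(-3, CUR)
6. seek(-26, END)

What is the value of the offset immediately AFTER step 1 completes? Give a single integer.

Answer: 1

Derivation:
After 1 (read(1)): returned 'T', offset=1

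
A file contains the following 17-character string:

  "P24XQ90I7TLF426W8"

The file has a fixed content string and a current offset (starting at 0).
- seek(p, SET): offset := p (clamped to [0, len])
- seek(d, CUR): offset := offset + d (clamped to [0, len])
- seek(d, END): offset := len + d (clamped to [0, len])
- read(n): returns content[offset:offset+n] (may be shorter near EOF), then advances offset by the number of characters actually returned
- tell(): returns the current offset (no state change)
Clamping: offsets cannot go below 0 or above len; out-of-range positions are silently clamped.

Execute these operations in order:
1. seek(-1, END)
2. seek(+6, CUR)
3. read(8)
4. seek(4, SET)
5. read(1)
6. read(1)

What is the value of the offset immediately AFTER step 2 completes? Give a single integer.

After 1 (seek(-1, END)): offset=16
After 2 (seek(+6, CUR)): offset=17

Answer: 17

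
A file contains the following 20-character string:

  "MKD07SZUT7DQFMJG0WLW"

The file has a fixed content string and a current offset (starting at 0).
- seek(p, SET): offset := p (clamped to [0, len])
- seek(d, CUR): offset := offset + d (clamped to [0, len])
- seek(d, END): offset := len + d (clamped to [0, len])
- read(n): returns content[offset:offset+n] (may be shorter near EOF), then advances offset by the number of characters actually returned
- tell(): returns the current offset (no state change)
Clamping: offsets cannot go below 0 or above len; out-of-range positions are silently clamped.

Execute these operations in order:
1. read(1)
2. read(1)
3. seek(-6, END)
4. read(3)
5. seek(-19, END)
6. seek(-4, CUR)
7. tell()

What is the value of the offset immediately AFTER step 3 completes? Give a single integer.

After 1 (read(1)): returned 'M', offset=1
After 2 (read(1)): returned 'K', offset=2
After 3 (seek(-6, END)): offset=14

Answer: 14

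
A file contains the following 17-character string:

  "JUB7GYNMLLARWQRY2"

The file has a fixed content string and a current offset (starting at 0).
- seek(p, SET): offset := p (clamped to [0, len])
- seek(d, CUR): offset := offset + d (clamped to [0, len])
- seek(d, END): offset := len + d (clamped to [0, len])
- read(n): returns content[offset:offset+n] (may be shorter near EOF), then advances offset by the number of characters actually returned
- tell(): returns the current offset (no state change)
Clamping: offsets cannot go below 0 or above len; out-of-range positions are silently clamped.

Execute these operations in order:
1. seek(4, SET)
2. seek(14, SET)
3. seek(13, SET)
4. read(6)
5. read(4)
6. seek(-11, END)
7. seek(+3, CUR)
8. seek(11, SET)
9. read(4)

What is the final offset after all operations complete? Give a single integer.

Answer: 15

Derivation:
After 1 (seek(4, SET)): offset=4
After 2 (seek(14, SET)): offset=14
After 3 (seek(13, SET)): offset=13
After 4 (read(6)): returned 'QRY2', offset=17
After 5 (read(4)): returned '', offset=17
After 6 (seek(-11, END)): offset=6
After 7 (seek(+3, CUR)): offset=9
After 8 (seek(11, SET)): offset=11
After 9 (read(4)): returned 'RWQR', offset=15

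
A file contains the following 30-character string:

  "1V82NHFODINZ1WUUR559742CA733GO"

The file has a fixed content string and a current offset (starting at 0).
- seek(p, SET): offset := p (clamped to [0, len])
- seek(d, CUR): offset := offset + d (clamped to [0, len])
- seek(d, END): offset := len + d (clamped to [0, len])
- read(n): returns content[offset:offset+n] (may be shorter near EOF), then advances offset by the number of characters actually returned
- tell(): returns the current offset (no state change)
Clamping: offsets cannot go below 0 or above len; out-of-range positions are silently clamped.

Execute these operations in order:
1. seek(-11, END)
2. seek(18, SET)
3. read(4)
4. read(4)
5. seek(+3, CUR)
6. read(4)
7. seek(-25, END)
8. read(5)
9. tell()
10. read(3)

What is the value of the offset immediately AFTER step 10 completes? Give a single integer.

After 1 (seek(-11, END)): offset=19
After 2 (seek(18, SET)): offset=18
After 3 (read(4)): returned '5974', offset=22
After 4 (read(4)): returned '2CA7', offset=26
After 5 (seek(+3, CUR)): offset=29
After 6 (read(4)): returned 'O', offset=30
After 7 (seek(-25, END)): offset=5
After 8 (read(5)): returned 'HFODI', offset=10
After 9 (tell()): offset=10
After 10 (read(3)): returned 'NZ1', offset=13

Answer: 13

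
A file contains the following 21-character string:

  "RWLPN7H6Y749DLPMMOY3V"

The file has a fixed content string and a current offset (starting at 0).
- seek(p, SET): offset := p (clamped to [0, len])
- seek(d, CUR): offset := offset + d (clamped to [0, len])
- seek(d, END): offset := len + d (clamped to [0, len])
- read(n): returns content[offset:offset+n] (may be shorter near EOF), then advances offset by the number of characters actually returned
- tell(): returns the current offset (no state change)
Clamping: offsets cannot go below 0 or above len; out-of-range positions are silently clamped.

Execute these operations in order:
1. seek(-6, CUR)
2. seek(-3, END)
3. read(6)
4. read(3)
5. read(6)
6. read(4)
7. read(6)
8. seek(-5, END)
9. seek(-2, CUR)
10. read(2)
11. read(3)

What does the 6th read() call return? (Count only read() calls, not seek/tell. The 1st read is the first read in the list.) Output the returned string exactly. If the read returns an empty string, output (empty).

After 1 (seek(-6, CUR)): offset=0
After 2 (seek(-3, END)): offset=18
After 3 (read(6)): returned 'Y3V', offset=21
After 4 (read(3)): returned '', offset=21
After 5 (read(6)): returned '', offset=21
After 6 (read(4)): returned '', offset=21
After 7 (read(6)): returned '', offset=21
After 8 (seek(-5, END)): offset=16
After 9 (seek(-2, CUR)): offset=14
After 10 (read(2)): returned 'PM', offset=16
After 11 (read(3)): returned 'MOY', offset=19

Answer: PM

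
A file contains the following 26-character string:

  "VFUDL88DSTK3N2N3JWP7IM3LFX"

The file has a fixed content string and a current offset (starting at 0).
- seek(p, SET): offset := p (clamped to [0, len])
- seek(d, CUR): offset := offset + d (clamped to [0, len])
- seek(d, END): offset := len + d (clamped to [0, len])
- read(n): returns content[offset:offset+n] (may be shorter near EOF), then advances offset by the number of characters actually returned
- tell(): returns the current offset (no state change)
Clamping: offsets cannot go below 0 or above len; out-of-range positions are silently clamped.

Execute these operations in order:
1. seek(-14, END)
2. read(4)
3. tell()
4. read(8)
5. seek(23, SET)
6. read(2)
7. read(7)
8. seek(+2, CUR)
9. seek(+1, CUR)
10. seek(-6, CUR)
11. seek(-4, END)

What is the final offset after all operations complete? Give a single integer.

After 1 (seek(-14, END)): offset=12
After 2 (read(4)): returned 'N2N3', offset=16
After 3 (tell()): offset=16
After 4 (read(8)): returned 'JWP7IM3L', offset=24
After 5 (seek(23, SET)): offset=23
After 6 (read(2)): returned 'LF', offset=25
After 7 (read(7)): returned 'X', offset=26
After 8 (seek(+2, CUR)): offset=26
After 9 (seek(+1, CUR)): offset=26
After 10 (seek(-6, CUR)): offset=20
After 11 (seek(-4, END)): offset=22

Answer: 22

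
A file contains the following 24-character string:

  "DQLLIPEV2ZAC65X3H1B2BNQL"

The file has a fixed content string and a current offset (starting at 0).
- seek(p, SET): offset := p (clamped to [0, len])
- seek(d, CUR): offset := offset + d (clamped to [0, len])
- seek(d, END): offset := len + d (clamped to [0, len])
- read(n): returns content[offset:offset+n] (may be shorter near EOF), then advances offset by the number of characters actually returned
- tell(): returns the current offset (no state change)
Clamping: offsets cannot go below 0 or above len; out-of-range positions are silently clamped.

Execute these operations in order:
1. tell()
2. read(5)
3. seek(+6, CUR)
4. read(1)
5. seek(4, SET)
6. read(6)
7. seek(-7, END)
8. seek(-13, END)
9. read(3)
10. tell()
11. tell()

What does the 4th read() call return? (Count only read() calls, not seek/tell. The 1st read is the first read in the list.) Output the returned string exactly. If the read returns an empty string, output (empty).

After 1 (tell()): offset=0
After 2 (read(5)): returned 'DQLLI', offset=5
After 3 (seek(+6, CUR)): offset=11
After 4 (read(1)): returned 'C', offset=12
After 5 (seek(4, SET)): offset=4
After 6 (read(6)): returned 'IPEV2Z', offset=10
After 7 (seek(-7, END)): offset=17
After 8 (seek(-13, END)): offset=11
After 9 (read(3)): returned 'C65', offset=14
After 10 (tell()): offset=14
After 11 (tell()): offset=14

Answer: C65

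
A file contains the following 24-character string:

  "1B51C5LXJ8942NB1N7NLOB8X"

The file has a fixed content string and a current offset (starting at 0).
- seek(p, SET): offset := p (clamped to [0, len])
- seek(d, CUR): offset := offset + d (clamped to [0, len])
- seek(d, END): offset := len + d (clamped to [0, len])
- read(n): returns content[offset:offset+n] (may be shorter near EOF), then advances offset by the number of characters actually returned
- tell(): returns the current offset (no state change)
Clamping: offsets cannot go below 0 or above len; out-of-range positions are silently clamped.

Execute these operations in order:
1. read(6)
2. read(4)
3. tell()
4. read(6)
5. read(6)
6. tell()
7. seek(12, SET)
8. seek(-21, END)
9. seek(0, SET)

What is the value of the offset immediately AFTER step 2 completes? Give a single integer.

After 1 (read(6)): returned '1B51C5', offset=6
After 2 (read(4)): returned 'LXJ8', offset=10

Answer: 10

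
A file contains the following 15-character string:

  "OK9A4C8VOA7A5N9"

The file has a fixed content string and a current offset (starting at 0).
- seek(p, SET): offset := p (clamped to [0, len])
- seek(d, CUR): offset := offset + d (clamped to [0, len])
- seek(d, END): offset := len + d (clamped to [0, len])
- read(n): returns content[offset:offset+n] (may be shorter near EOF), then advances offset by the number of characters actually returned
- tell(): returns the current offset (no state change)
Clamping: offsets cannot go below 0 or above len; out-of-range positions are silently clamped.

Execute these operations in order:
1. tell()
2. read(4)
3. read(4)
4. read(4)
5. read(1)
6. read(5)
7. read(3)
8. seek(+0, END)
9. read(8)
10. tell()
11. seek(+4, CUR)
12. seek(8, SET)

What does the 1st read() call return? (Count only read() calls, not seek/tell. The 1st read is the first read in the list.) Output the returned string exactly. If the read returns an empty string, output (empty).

After 1 (tell()): offset=0
After 2 (read(4)): returned 'OK9A', offset=4
After 3 (read(4)): returned '4C8V', offset=8
After 4 (read(4)): returned 'OA7A', offset=12
After 5 (read(1)): returned '5', offset=13
After 6 (read(5)): returned 'N9', offset=15
After 7 (read(3)): returned '', offset=15
After 8 (seek(+0, END)): offset=15
After 9 (read(8)): returned '', offset=15
After 10 (tell()): offset=15
After 11 (seek(+4, CUR)): offset=15
After 12 (seek(8, SET)): offset=8

Answer: OK9A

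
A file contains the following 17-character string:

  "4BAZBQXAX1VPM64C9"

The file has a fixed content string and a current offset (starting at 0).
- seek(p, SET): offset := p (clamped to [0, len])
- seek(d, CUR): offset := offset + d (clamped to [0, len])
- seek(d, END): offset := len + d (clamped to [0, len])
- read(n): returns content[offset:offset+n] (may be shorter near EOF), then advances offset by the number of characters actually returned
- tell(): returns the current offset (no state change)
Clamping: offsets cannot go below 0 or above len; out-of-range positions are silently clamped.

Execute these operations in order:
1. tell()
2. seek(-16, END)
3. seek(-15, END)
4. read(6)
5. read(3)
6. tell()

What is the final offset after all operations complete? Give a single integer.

After 1 (tell()): offset=0
After 2 (seek(-16, END)): offset=1
After 3 (seek(-15, END)): offset=2
After 4 (read(6)): returned 'AZBQXA', offset=8
After 5 (read(3)): returned 'X1V', offset=11
After 6 (tell()): offset=11

Answer: 11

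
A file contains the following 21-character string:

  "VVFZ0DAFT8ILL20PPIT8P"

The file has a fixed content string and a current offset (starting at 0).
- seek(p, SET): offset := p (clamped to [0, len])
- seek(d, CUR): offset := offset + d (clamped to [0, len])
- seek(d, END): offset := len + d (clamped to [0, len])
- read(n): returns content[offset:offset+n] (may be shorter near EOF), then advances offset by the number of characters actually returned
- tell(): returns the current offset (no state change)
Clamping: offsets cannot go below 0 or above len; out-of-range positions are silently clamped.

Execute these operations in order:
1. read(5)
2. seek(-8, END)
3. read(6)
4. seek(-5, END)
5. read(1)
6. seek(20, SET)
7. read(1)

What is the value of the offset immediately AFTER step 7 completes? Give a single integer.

After 1 (read(5)): returned 'VVFZ0', offset=5
After 2 (seek(-8, END)): offset=13
After 3 (read(6)): returned '20PPIT', offset=19
After 4 (seek(-5, END)): offset=16
After 5 (read(1)): returned 'P', offset=17
After 6 (seek(20, SET)): offset=20
After 7 (read(1)): returned 'P', offset=21

Answer: 21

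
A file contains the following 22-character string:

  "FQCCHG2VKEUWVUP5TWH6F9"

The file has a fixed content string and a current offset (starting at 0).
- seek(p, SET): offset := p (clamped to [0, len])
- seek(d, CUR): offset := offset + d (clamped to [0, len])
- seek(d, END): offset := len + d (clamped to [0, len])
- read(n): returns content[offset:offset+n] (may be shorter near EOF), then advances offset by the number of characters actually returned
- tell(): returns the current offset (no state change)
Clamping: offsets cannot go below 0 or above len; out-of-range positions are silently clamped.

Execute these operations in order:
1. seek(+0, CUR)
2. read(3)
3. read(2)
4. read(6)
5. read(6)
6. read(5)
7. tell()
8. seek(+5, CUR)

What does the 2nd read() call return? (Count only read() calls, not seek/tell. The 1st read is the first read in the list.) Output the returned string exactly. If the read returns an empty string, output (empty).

After 1 (seek(+0, CUR)): offset=0
After 2 (read(3)): returned 'FQC', offset=3
After 3 (read(2)): returned 'CH', offset=5
After 4 (read(6)): returned 'G2VKEU', offset=11
After 5 (read(6)): returned 'WVUP5T', offset=17
After 6 (read(5)): returned 'WH6F9', offset=22
After 7 (tell()): offset=22
After 8 (seek(+5, CUR)): offset=22

Answer: CH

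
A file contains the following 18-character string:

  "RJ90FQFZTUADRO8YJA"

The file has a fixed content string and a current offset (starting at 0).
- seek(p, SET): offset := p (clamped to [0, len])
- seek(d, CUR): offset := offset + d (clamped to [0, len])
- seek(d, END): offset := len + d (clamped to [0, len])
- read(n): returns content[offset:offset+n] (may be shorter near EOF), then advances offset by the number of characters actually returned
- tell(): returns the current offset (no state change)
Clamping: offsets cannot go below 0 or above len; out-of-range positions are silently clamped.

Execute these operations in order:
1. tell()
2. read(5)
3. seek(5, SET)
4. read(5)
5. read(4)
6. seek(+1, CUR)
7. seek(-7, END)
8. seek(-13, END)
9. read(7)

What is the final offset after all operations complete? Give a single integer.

After 1 (tell()): offset=0
After 2 (read(5)): returned 'RJ90F', offset=5
After 3 (seek(5, SET)): offset=5
After 4 (read(5)): returned 'QFZTU', offset=10
After 5 (read(4)): returned 'ADRO', offset=14
After 6 (seek(+1, CUR)): offset=15
After 7 (seek(-7, END)): offset=11
After 8 (seek(-13, END)): offset=5
After 9 (read(7)): returned 'QFZTUAD', offset=12

Answer: 12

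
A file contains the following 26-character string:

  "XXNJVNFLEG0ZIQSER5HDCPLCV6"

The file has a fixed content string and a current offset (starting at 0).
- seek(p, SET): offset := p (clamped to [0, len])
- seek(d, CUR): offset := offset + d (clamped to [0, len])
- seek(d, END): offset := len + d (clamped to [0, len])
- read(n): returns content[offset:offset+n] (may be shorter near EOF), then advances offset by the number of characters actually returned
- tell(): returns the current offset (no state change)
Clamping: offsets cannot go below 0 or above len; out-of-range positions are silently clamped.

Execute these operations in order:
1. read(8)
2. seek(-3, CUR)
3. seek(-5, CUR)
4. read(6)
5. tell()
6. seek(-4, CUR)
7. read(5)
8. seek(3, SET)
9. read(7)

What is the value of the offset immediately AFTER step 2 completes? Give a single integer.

After 1 (read(8)): returned 'XXNJVNFL', offset=8
After 2 (seek(-3, CUR)): offset=5

Answer: 5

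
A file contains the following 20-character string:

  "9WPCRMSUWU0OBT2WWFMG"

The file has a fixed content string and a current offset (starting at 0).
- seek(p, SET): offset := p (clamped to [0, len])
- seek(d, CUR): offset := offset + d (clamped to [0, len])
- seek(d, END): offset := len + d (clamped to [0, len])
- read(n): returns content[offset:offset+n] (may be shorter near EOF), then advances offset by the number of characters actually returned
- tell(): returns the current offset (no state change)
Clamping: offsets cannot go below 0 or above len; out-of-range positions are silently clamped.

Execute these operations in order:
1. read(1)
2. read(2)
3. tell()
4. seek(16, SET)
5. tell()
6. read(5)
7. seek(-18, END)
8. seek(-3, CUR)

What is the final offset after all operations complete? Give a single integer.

After 1 (read(1)): returned '9', offset=1
After 2 (read(2)): returned 'WP', offset=3
After 3 (tell()): offset=3
After 4 (seek(16, SET)): offset=16
After 5 (tell()): offset=16
After 6 (read(5)): returned 'WFMG', offset=20
After 7 (seek(-18, END)): offset=2
After 8 (seek(-3, CUR)): offset=0

Answer: 0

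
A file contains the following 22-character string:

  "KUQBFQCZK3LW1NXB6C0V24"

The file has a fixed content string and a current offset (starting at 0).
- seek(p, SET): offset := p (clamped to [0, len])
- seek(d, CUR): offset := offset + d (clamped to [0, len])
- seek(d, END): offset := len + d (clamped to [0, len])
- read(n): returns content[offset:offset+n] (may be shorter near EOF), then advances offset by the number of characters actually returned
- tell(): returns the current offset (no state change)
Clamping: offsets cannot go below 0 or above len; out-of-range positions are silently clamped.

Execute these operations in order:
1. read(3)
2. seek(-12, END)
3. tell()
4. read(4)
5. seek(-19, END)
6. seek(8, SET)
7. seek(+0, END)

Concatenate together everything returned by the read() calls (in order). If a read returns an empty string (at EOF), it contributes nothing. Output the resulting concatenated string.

After 1 (read(3)): returned 'KUQ', offset=3
After 2 (seek(-12, END)): offset=10
After 3 (tell()): offset=10
After 4 (read(4)): returned 'LW1N', offset=14
After 5 (seek(-19, END)): offset=3
After 6 (seek(8, SET)): offset=8
After 7 (seek(+0, END)): offset=22

Answer: KUQLW1N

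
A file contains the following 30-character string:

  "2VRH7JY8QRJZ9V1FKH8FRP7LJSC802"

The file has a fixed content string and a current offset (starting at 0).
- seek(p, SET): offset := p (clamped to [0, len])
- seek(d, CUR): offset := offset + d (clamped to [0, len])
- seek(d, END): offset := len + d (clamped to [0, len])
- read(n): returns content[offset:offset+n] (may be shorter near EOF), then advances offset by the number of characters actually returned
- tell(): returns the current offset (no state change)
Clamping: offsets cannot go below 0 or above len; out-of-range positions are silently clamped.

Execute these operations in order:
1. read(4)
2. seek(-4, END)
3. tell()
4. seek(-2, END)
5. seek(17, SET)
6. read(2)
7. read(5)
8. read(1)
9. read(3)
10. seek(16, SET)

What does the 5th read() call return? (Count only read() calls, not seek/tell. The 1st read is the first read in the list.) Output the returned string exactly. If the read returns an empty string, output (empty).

Answer: SC8

Derivation:
After 1 (read(4)): returned '2VRH', offset=4
After 2 (seek(-4, END)): offset=26
After 3 (tell()): offset=26
After 4 (seek(-2, END)): offset=28
After 5 (seek(17, SET)): offset=17
After 6 (read(2)): returned 'H8', offset=19
After 7 (read(5)): returned 'FRP7L', offset=24
After 8 (read(1)): returned 'J', offset=25
After 9 (read(3)): returned 'SC8', offset=28
After 10 (seek(16, SET)): offset=16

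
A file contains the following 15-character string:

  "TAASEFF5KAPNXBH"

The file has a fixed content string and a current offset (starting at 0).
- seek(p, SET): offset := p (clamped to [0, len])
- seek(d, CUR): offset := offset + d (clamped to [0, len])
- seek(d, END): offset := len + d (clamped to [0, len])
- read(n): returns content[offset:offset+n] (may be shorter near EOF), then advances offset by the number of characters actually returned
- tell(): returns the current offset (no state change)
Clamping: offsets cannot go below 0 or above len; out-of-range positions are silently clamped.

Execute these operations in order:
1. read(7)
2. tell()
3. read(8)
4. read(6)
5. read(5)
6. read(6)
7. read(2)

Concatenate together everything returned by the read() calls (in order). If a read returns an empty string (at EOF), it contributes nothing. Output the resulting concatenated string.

Answer: TAASEFF5KAPNXBH

Derivation:
After 1 (read(7)): returned 'TAASEFF', offset=7
After 2 (tell()): offset=7
After 3 (read(8)): returned '5KAPNXBH', offset=15
After 4 (read(6)): returned '', offset=15
After 5 (read(5)): returned '', offset=15
After 6 (read(6)): returned '', offset=15
After 7 (read(2)): returned '', offset=15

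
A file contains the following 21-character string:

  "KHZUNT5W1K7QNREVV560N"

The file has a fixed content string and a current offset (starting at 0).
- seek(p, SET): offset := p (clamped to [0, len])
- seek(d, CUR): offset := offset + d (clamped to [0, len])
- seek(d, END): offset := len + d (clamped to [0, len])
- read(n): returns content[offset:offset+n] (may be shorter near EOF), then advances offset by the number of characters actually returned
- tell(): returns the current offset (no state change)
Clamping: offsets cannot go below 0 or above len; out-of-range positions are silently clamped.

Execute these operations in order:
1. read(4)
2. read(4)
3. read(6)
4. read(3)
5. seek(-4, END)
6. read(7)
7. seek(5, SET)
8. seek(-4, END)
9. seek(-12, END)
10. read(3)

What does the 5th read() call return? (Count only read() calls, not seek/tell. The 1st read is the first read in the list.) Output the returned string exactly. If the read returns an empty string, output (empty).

After 1 (read(4)): returned 'KHZU', offset=4
After 2 (read(4)): returned 'NT5W', offset=8
After 3 (read(6)): returned '1K7QNR', offset=14
After 4 (read(3)): returned 'EVV', offset=17
After 5 (seek(-4, END)): offset=17
After 6 (read(7)): returned '560N', offset=21
After 7 (seek(5, SET)): offset=5
After 8 (seek(-4, END)): offset=17
After 9 (seek(-12, END)): offset=9
After 10 (read(3)): returned 'K7Q', offset=12

Answer: 560N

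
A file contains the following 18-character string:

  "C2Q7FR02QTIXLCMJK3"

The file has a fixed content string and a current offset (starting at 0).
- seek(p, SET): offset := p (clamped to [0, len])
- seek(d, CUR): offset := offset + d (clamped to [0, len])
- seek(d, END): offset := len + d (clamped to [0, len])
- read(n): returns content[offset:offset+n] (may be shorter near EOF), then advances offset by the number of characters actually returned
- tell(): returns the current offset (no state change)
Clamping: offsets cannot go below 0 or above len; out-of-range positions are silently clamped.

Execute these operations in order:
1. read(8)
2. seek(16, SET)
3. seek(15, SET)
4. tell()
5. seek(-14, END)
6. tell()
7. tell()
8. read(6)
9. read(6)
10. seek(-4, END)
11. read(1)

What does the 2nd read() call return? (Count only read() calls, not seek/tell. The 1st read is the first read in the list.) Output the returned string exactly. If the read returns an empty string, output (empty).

After 1 (read(8)): returned 'C2Q7FR02', offset=8
After 2 (seek(16, SET)): offset=16
After 3 (seek(15, SET)): offset=15
After 4 (tell()): offset=15
After 5 (seek(-14, END)): offset=4
After 6 (tell()): offset=4
After 7 (tell()): offset=4
After 8 (read(6)): returned 'FR02QT', offset=10
After 9 (read(6)): returned 'IXLCMJ', offset=16
After 10 (seek(-4, END)): offset=14
After 11 (read(1)): returned 'M', offset=15

Answer: FR02QT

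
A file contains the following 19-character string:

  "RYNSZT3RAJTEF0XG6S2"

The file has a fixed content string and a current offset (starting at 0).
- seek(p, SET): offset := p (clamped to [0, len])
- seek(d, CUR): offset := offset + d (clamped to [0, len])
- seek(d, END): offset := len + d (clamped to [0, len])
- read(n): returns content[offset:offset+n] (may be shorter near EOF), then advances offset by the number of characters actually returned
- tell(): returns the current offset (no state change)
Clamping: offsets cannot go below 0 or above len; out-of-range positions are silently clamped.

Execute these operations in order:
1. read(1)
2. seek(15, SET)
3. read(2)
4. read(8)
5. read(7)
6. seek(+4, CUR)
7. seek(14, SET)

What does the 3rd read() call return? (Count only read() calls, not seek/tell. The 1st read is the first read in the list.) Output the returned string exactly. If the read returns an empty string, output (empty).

Answer: S2

Derivation:
After 1 (read(1)): returned 'R', offset=1
After 2 (seek(15, SET)): offset=15
After 3 (read(2)): returned 'G6', offset=17
After 4 (read(8)): returned 'S2', offset=19
After 5 (read(7)): returned '', offset=19
After 6 (seek(+4, CUR)): offset=19
After 7 (seek(14, SET)): offset=14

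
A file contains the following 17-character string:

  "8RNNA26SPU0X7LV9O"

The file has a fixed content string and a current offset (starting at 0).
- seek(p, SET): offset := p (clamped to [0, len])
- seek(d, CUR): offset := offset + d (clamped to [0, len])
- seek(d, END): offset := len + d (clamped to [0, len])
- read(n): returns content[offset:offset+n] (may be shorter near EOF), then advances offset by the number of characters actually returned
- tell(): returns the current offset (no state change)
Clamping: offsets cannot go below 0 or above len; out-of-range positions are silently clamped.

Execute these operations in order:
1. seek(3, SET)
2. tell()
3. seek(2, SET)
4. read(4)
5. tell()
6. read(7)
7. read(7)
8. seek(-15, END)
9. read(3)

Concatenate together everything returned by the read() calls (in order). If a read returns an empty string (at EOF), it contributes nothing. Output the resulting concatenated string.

After 1 (seek(3, SET)): offset=3
After 2 (tell()): offset=3
After 3 (seek(2, SET)): offset=2
After 4 (read(4)): returned 'NNA2', offset=6
After 5 (tell()): offset=6
After 6 (read(7)): returned '6SPU0X7', offset=13
After 7 (read(7)): returned 'LV9O', offset=17
After 8 (seek(-15, END)): offset=2
After 9 (read(3)): returned 'NNA', offset=5

Answer: NNA26SPU0X7LV9ONNA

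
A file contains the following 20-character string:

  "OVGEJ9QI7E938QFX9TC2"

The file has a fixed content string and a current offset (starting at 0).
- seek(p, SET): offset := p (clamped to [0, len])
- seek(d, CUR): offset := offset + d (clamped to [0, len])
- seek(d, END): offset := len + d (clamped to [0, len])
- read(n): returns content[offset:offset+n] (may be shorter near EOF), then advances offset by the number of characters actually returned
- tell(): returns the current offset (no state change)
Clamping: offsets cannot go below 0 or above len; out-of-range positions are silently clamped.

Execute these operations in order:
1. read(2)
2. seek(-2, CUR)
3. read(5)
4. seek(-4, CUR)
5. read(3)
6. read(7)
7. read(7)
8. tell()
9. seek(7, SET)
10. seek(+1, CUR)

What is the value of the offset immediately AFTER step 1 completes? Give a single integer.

Answer: 2

Derivation:
After 1 (read(2)): returned 'OV', offset=2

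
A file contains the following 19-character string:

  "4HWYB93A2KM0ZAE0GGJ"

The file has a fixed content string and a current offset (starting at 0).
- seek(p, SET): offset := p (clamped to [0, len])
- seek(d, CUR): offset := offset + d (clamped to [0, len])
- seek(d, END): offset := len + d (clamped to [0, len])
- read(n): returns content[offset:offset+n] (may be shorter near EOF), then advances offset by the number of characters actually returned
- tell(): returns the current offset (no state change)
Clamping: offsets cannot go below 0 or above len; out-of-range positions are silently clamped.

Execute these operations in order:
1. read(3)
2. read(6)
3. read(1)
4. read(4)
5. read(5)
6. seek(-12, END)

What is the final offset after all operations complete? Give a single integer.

After 1 (read(3)): returned '4HW', offset=3
After 2 (read(6)): returned 'YB93A2', offset=9
After 3 (read(1)): returned 'K', offset=10
After 4 (read(4)): returned 'M0ZA', offset=14
After 5 (read(5)): returned 'E0GGJ', offset=19
After 6 (seek(-12, END)): offset=7

Answer: 7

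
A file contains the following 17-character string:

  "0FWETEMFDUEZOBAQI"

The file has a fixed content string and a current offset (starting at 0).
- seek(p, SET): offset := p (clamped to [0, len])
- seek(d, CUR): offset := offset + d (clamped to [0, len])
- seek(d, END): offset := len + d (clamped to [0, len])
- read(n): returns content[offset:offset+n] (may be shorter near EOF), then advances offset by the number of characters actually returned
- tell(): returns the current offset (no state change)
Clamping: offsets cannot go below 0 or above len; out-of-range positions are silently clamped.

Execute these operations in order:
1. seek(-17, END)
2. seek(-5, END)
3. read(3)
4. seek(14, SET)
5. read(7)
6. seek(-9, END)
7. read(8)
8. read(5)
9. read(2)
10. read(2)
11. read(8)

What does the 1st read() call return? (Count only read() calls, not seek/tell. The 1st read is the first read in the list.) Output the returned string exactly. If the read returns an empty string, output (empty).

Answer: OBA

Derivation:
After 1 (seek(-17, END)): offset=0
After 2 (seek(-5, END)): offset=12
After 3 (read(3)): returned 'OBA', offset=15
After 4 (seek(14, SET)): offset=14
After 5 (read(7)): returned 'AQI', offset=17
After 6 (seek(-9, END)): offset=8
After 7 (read(8)): returned 'DUEZOBAQ', offset=16
After 8 (read(5)): returned 'I', offset=17
After 9 (read(2)): returned '', offset=17
After 10 (read(2)): returned '', offset=17
After 11 (read(8)): returned '', offset=17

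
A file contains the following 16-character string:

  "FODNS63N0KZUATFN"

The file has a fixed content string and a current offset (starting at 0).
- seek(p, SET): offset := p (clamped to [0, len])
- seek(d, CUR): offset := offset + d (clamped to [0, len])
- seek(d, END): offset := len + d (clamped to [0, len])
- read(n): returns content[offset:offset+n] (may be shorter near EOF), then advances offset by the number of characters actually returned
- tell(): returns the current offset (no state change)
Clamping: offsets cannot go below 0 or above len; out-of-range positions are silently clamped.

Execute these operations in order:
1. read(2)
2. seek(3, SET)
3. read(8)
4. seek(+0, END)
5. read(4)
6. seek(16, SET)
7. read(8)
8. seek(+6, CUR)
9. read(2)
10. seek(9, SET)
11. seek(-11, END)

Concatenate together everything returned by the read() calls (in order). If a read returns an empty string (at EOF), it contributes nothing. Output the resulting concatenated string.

After 1 (read(2)): returned 'FO', offset=2
After 2 (seek(3, SET)): offset=3
After 3 (read(8)): returned 'NS63N0KZ', offset=11
After 4 (seek(+0, END)): offset=16
After 5 (read(4)): returned '', offset=16
After 6 (seek(16, SET)): offset=16
After 7 (read(8)): returned '', offset=16
After 8 (seek(+6, CUR)): offset=16
After 9 (read(2)): returned '', offset=16
After 10 (seek(9, SET)): offset=9
After 11 (seek(-11, END)): offset=5

Answer: FONS63N0KZ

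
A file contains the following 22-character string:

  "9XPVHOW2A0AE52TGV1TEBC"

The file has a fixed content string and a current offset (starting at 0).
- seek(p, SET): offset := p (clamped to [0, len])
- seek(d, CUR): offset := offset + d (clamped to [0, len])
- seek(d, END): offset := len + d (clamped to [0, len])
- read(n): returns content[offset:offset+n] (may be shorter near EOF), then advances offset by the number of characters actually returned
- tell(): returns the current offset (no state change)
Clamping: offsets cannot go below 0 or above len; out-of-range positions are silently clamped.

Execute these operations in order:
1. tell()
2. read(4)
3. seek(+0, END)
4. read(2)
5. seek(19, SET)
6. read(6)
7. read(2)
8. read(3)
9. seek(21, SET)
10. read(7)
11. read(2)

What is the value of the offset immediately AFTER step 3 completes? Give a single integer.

Answer: 22

Derivation:
After 1 (tell()): offset=0
After 2 (read(4)): returned '9XPV', offset=4
After 3 (seek(+0, END)): offset=22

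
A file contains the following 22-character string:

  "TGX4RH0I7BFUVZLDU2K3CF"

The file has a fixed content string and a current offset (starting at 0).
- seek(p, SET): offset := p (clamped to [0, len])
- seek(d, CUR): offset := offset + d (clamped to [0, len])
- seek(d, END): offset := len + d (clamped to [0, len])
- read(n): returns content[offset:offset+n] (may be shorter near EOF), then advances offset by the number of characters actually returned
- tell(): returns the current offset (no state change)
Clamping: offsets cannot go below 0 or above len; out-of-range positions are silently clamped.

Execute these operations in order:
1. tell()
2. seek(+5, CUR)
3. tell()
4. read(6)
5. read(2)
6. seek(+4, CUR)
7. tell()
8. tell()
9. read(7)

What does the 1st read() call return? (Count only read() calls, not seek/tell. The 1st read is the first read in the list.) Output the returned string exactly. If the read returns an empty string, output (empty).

After 1 (tell()): offset=0
After 2 (seek(+5, CUR)): offset=5
After 3 (tell()): offset=5
After 4 (read(6)): returned 'H0I7BF', offset=11
After 5 (read(2)): returned 'UV', offset=13
After 6 (seek(+4, CUR)): offset=17
After 7 (tell()): offset=17
After 8 (tell()): offset=17
After 9 (read(7)): returned '2K3CF', offset=22

Answer: H0I7BF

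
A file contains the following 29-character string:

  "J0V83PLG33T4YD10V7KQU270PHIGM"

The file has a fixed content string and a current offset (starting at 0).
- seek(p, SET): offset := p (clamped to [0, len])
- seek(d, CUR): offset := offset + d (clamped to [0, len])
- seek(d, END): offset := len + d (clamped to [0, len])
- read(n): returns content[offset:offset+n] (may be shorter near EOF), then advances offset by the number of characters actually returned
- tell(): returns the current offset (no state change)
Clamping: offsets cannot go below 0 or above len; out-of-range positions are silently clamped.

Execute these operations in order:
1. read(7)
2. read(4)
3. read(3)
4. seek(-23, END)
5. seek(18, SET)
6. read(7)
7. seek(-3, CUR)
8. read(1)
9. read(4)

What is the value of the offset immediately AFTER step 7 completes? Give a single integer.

Answer: 22

Derivation:
After 1 (read(7)): returned 'J0V83PL', offset=7
After 2 (read(4)): returned 'G33T', offset=11
After 3 (read(3)): returned '4YD', offset=14
After 4 (seek(-23, END)): offset=6
After 5 (seek(18, SET)): offset=18
After 6 (read(7)): returned 'KQU270P', offset=25
After 7 (seek(-3, CUR)): offset=22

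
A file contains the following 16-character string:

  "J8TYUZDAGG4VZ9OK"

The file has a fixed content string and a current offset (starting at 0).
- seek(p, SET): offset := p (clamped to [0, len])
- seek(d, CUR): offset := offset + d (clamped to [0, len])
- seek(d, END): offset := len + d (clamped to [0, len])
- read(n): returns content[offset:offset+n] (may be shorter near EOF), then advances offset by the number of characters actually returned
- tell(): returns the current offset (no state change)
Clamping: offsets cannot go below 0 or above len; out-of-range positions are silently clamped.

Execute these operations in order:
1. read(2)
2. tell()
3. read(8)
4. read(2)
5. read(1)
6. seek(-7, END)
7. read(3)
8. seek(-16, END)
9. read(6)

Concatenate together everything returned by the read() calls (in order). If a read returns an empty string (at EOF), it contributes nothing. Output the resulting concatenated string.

Answer: J8TYUZDAGG4VZG4VJ8TYUZ

Derivation:
After 1 (read(2)): returned 'J8', offset=2
After 2 (tell()): offset=2
After 3 (read(8)): returned 'TYUZDAGG', offset=10
After 4 (read(2)): returned '4V', offset=12
After 5 (read(1)): returned 'Z', offset=13
After 6 (seek(-7, END)): offset=9
After 7 (read(3)): returned 'G4V', offset=12
After 8 (seek(-16, END)): offset=0
After 9 (read(6)): returned 'J8TYUZ', offset=6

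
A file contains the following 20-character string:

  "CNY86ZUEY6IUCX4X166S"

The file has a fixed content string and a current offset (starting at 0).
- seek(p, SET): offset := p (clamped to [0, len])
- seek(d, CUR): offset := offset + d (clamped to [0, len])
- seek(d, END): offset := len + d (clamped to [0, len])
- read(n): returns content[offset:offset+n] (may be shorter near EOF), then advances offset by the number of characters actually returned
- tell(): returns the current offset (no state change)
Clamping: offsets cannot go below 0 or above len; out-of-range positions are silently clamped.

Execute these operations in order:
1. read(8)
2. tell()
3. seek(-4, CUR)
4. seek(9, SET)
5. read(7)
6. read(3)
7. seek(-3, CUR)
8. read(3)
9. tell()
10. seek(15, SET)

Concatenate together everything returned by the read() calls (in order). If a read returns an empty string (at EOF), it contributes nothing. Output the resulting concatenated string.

Answer: CNY86ZUE6IUCX4X166166

Derivation:
After 1 (read(8)): returned 'CNY86ZUE', offset=8
After 2 (tell()): offset=8
After 3 (seek(-4, CUR)): offset=4
After 4 (seek(9, SET)): offset=9
After 5 (read(7)): returned '6IUCX4X', offset=16
After 6 (read(3)): returned '166', offset=19
After 7 (seek(-3, CUR)): offset=16
After 8 (read(3)): returned '166', offset=19
After 9 (tell()): offset=19
After 10 (seek(15, SET)): offset=15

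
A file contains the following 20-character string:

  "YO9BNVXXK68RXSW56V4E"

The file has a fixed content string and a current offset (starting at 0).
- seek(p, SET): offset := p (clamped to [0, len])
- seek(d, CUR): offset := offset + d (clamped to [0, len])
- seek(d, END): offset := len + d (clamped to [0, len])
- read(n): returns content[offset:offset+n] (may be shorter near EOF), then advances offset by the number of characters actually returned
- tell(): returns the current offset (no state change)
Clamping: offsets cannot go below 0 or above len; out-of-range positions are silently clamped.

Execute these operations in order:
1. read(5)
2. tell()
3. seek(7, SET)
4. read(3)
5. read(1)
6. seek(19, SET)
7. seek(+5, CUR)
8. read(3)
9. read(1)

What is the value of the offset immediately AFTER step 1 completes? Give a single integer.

After 1 (read(5)): returned 'YO9BN', offset=5

Answer: 5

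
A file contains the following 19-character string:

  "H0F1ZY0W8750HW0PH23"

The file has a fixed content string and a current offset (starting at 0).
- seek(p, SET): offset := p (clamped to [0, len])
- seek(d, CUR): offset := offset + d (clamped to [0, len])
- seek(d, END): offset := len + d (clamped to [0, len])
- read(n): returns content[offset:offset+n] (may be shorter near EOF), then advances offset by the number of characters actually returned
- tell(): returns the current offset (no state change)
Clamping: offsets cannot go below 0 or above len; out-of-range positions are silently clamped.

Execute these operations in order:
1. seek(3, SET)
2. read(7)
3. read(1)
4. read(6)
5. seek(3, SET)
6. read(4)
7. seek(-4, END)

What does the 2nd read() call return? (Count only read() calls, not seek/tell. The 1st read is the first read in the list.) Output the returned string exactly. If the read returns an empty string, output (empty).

After 1 (seek(3, SET)): offset=3
After 2 (read(7)): returned '1ZY0W87', offset=10
After 3 (read(1)): returned '5', offset=11
After 4 (read(6)): returned '0HW0PH', offset=17
After 5 (seek(3, SET)): offset=3
After 6 (read(4)): returned '1ZY0', offset=7
After 7 (seek(-4, END)): offset=15

Answer: 5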